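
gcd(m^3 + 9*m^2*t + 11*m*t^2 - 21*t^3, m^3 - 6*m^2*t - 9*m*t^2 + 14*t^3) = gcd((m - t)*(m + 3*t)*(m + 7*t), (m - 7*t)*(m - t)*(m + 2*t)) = -m + t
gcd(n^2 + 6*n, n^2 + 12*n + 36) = n + 6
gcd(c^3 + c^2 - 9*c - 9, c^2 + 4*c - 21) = c - 3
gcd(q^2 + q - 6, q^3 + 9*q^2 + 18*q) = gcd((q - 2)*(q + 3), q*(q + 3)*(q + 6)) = q + 3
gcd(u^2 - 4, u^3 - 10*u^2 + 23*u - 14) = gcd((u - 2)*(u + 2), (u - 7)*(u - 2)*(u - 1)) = u - 2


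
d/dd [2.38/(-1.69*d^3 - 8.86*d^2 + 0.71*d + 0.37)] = (12.0666*d^2 + 42.1736*d - 1.6898)/(1.69*d^3 + 8.86*d^2 - 0.71*d - 0.37)^2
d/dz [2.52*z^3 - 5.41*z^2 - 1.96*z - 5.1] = 7.56*z^2 - 10.82*z - 1.96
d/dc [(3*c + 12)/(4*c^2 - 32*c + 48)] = 3*(c^2 - 8*c - 2*(c - 4)*(c + 4) + 12)/(4*(c^2 - 8*c + 12)^2)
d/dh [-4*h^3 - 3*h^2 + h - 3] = -12*h^2 - 6*h + 1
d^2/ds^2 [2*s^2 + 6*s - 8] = 4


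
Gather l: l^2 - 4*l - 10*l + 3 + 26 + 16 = l^2 - 14*l + 45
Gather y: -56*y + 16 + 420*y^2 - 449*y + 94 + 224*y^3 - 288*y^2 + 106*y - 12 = 224*y^3 + 132*y^2 - 399*y + 98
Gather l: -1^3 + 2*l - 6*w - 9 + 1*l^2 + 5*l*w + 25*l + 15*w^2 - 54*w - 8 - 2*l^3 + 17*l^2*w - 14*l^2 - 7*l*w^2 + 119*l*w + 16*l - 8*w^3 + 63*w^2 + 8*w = -2*l^3 + l^2*(17*w - 13) + l*(-7*w^2 + 124*w + 43) - 8*w^3 + 78*w^2 - 52*w - 18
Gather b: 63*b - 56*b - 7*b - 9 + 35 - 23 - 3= 0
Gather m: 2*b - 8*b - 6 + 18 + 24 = 36 - 6*b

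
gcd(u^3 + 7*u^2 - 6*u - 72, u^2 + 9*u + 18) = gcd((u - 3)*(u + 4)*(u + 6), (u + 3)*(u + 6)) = u + 6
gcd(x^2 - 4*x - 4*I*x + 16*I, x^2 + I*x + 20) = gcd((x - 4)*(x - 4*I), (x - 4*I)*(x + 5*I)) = x - 4*I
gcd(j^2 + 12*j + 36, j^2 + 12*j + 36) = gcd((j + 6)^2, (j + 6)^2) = j^2 + 12*j + 36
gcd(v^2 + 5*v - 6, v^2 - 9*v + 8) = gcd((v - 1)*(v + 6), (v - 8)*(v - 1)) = v - 1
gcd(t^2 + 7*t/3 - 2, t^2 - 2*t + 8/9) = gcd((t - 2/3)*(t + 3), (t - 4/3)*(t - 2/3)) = t - 2/3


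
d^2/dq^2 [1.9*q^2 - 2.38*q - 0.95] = 3.80000000000000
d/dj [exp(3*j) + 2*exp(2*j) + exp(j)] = (3*exp(2*j) + 4*exp(j) + 1)*exp(j)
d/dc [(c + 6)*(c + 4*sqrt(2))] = 2*c + 4*sqrt(2) + 6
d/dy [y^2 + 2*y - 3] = 2*y + 2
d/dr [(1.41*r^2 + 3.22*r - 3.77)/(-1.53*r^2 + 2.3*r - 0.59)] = (8.1696*r^2 - 13.2*r + 6.7712)/(2.3409*r^4 - 7.038*r^3 + 7.0954*r^2 - 2.714*r + 0.3481)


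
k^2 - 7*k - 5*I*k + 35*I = (k - 7)*(k - 5*I)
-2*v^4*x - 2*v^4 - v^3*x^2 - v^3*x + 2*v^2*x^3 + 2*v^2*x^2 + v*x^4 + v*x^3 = (-v + x)*(v + x)*(2*v + x)*(v*x + v)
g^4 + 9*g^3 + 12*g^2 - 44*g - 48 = (g - 2)*(g + 1)*(g + 4)*(g + 6)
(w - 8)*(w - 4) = w^2 - 12*w + 32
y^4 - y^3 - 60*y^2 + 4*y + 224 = (y - 8)*(y - 2)*(y + 2)*(y + 7)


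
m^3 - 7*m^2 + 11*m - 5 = (m - 5)*(m - 1)^2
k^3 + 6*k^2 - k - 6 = (k - 1)*(k + 1)*(k + 6)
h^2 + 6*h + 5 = (h + 1)*(h + 5)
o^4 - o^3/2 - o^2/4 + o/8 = o*(o - 1/2)^2*(o + 1/2)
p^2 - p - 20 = (p - 5)*(p + 4)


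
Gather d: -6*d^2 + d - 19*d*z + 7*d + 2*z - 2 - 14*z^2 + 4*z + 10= -6*d^2 + d*(8 - 19*z) - 14*z^2 + 6*z + 8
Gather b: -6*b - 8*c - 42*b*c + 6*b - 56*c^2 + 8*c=-42*b*c - 56*c^2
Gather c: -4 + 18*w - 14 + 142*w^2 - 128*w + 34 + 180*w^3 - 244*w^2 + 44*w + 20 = 180*w^3 - 102*w^2 - 66*w + 36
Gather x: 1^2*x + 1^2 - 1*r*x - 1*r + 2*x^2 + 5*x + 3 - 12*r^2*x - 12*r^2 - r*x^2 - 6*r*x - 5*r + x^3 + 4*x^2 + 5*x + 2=-12*r^2 - 6*r + x^3 + x^2*(6 - r) + x*(-12*r^2 - 7*r + 11) + 6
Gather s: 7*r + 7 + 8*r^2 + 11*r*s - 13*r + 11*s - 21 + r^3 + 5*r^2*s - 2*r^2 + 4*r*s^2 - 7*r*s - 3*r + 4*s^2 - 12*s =r^3 + 6*r^2 - 9*r + s^2*(4*r + 4) + s*(5*r^2 + 4*r - 1) - 14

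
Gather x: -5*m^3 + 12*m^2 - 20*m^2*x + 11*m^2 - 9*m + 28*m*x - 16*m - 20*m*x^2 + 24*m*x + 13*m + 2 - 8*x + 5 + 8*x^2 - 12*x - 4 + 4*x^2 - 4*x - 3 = -5*m^3 + 23*m^2 - 12*m + x^2*(12 - 20*m) + x*(-20*m^2 + 52*m - 24)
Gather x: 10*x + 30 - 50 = 10*x - 20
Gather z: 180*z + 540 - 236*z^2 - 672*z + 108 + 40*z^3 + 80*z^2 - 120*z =40*z^3 - 156*z^2 - 612*z + 648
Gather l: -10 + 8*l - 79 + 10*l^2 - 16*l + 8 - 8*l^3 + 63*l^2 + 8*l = -8*l^3 + 73*l^2 - 81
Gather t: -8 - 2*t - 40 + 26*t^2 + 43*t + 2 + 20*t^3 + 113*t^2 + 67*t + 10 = 20*t^3 + 139*t^2 + 108*t - 36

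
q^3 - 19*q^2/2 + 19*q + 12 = (q - 6)*(q - 4)*(q + 1/2)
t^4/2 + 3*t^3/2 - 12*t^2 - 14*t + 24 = (t/2 + 1)*(t - 4)*(t - 1)*(t + 6)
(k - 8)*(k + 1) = k^2 - 7*k - 8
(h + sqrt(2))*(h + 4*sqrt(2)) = h^2 + 5*sqrt(2)*h + 8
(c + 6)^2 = c^2 + 12*c + 36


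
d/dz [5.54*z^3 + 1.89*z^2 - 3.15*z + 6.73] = 16.62*z^2 + 3.78*z - 3.15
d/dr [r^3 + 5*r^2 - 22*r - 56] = 3*r^2 + 10*r - 22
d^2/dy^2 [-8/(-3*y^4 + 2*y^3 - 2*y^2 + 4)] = 32*(2*y^2*(6*y^2 - 3*y + 2)^2 + (-9*y^2 + 3*y - 1)*(3*y^4 - 2*y^3 + 2*y^2 - 4))/(3*y^4 - 2*y^3 + 2*y^2 - 4)^3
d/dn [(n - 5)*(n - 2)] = 2*n - 7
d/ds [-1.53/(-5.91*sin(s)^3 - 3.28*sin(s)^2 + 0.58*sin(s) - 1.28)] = (-27.1269*sin(s)^2 - 10.0368*sin(s) + 0.8874)*cos(s)/(5.91*sin(s)^3 + 3.28*sin(s)^2 - 0.58*sin(s) + 1.28)^2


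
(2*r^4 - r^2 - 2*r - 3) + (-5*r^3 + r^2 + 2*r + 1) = 2*r^4 - 5*r^3 - 2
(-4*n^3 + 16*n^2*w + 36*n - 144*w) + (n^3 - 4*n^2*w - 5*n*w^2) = -3*n^3 + 12*n^2*w - 5*n*w^2 + 36*n - 144*w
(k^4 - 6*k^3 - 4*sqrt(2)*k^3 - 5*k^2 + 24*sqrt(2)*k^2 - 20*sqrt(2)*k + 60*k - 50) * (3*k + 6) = 3*k^5 - 12*sqrt(2)*k^4 - 12*k^4 - 51*k^3 + 48*sqrt(2)*k^3 + 84*sqrt(2)*k^2 + 150*k^2 - 120*sqrt(2)*k + 210*k - 300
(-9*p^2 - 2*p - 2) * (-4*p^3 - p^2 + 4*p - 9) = 36*p^5 + 17*p^4 - 26*p^3 + 75*p^2 + 10*p + 18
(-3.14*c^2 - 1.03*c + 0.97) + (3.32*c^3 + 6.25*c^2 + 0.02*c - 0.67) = 3.32*c^3 + 3.11*c^2 - 1.01*c + 0.3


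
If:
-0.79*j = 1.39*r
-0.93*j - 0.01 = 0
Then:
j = -0.01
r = 0.01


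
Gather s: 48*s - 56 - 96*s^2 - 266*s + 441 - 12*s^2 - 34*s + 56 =-108*s^2 - 252*s + 441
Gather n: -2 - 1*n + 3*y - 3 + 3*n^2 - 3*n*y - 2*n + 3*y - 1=3*n^2 + n*(-3*y - 3) + 6*y - 6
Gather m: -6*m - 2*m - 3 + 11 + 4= 12 - 8*m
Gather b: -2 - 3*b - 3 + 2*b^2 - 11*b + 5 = 2*b^2 - 14*b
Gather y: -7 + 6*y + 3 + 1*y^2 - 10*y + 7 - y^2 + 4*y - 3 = 0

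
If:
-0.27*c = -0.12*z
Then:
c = 0.444444444444444*z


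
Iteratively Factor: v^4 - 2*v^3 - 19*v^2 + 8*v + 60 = (v - 2)*(v^3 - 19*v - 30) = (v - 2)*(v + 3)*(v^2 - 3*v - 10) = (v - 2)*(v + 2)*(v + 3)*(v - 5)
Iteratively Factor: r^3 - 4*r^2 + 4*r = (r - 2)*(r^2 - 2*r) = (r - 2)^2*(r)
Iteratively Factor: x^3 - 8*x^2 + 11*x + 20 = (x - 4)*(x^2 - 4*x - 5) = (x - 4)*(x + 1)*(x - 5)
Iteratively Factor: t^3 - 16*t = (t - 4)*(t^2 + 4*t) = (t - 4)*(t + 4)*(t)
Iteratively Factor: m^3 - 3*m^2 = (m)*(m^2 - 3*m) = m*(m - 3)*(m)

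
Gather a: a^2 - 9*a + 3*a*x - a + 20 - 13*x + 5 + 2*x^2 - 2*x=a^2 + a*(3*x - 10) + 2*x^2 - 15*x + 25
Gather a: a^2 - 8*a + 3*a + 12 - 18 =a^2 - 5*a - 6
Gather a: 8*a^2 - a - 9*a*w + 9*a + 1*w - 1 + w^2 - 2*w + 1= 8*a^2 + a*(8 - 9*w) + w^2 - w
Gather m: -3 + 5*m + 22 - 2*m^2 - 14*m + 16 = -2*m^2 - 9*m + 35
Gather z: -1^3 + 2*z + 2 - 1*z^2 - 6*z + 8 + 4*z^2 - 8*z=3*z^2 - 12*z + 9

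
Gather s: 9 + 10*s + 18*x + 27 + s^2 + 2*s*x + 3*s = s^2 + s*(2*x + 13) + 18*x + 36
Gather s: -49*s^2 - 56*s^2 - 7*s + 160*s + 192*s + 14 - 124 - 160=-105*s^2 + 345*s - 270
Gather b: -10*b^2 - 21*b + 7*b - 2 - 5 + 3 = -10*b^2 - 14*b - 4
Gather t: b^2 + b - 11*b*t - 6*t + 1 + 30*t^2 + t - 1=b^2 + b + 30*t^2 + t*(-11*b - 5)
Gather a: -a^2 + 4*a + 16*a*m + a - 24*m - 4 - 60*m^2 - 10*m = -a^2 + a*(16*m + 5) - 60*m^2 - 34*m - 4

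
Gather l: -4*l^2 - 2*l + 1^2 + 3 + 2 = -4*l^2 - 2*l + 6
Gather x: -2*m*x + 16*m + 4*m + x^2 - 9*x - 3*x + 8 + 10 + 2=20*m + x^2 + x*(-2*m - 12) + 20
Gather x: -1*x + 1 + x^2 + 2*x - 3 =x^2 + x - 2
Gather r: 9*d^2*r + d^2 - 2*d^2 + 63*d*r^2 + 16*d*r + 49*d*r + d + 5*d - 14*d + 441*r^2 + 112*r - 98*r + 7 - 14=-d^2 - 8*d + r^2*(63*d + 441) + r*(9*d^2 + 65*d + 14) - 7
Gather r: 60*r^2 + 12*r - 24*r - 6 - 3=60*r^2 - 12*r - 9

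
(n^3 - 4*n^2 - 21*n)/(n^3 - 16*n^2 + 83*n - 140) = n*(n + 3)/(n^2 - 9*n + 20)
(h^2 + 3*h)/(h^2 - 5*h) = (h + 3)/(h - 5)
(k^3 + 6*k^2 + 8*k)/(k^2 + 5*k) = (k^2 + 6*k + 8)/(k + 5)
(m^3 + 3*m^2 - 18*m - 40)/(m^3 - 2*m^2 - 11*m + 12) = (m^2 + 7*m + 10)/(m^2 + 2*m - 3)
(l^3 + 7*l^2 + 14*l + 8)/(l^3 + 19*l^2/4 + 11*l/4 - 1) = 4*(l + 2)/(4*l - 1)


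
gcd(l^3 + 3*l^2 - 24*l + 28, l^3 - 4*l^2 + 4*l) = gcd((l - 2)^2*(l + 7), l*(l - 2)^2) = l^2 - 4*l + 4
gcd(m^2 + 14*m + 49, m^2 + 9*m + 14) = m + 7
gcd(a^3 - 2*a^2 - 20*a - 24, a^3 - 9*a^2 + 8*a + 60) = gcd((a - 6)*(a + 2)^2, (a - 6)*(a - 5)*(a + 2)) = a^2 - 4*a - 12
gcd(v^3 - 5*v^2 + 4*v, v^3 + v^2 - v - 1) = v - 1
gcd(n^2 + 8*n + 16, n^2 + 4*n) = n + 4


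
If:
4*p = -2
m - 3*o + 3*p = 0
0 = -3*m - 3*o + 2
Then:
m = 7/8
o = -5/24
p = -1/2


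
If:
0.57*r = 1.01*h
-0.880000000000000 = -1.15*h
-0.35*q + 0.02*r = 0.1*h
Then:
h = 0.77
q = -0.14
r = 1.36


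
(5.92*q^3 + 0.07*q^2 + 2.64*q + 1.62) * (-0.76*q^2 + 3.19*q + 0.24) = -4.4992*q^5 + 18.8316*q^4 - 0.3623*q^3 + 7.2072*q^2 + 5.8014*q + 0.3888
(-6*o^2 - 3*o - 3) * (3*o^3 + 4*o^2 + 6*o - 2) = -18*o^5 - 33*o^4 - 57*o^3 - 18*o^2 - 12*o + 6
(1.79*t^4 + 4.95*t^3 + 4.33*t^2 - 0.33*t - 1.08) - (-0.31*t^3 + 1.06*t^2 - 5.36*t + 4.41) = 1.79*t^4 + 5.26*t^3 + 3.27*t^2 + 5.03*t - 5.49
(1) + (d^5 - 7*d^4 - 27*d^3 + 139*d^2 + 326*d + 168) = d^5 - 7*d^4 - 27*d^3 + 139*d^2 + 326*d + 169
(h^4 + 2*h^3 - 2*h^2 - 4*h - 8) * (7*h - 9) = 7*h^5 + 5*h^4 - 32*h^3 - 10*h^2 - 20*h + 72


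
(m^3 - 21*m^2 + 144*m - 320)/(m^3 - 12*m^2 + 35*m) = (m^2 - 16*m + 64)/(m*(m - 7))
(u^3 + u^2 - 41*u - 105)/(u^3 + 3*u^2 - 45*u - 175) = (u + 3)/(u + 5)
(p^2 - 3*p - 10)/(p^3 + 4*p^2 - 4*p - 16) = (p - 5)/(p^2 + 2*p - 8)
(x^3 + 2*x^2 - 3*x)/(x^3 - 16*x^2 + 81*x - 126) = x*(x^2 + 2*x - 3)/(x^3 - 16*x^2 + 81*x - 126)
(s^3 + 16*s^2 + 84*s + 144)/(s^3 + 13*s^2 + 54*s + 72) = (s + 6)/(s + 3)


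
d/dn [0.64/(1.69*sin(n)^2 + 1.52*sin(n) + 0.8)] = -(2.1632*sin(n) + 0.9728)*cos(n)/(1.69*sin(n)^2 + 1.52*sin(n) + 0.8)^2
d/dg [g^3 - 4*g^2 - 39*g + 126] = 3*g^2 - 8*g - 39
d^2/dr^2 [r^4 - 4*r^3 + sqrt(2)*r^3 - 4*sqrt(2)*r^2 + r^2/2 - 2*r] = 12*r^2 - 24*r + 6*sqrt(2)*r - 8*sqrt(2) + 1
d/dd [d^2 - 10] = 2*d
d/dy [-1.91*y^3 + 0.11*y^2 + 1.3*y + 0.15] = -5.73*y^2 + 0.22*y + 1.3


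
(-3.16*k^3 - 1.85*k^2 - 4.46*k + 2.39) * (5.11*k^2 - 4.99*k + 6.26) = -16.1476*k^5 + 6.3149*k^4 - 33.3407*k^3 + 22.8873*k^2 - 39.8457*k + 14.9614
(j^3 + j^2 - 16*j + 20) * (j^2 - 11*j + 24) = j^5 - 10*j^4 - 3*j^3 + 220*j^2 - 604*j + 480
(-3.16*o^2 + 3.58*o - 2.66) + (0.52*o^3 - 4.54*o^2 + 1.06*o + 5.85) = 0.52*o^3 - 7.7*o^2 + 4.64*o + 3.19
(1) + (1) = 2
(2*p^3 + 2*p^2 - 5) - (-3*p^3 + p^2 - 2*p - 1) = 5*p^3 + p^2 + 2*p - 4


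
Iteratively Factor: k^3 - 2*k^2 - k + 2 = (k - 1)*(k^2 - k - 2) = (k - 2)*(k - 1)*(k + 1)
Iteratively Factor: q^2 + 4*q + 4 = (q + 2)*(q + 2)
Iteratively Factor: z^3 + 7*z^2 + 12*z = (z + 3)*(z^2 + 4*z) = (z + 3)*(z + 4)*(z)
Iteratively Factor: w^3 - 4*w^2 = (w)*(w^2 - 4*w) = w^2*(w - 4)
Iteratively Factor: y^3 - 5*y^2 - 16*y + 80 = (y - 5)*(y^2 - 16) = (y - 5)*(y + 4)*(y - 4)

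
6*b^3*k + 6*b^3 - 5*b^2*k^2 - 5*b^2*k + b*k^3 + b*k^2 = (-3*b + k)*(-2*b + k)*(b*k + b)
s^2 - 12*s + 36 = (s - 6)^2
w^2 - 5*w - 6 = (w - 6)*(w + 1)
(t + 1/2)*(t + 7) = t^2 + 15*t/2 + 7/2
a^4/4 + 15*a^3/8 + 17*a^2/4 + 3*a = a*(a/4 + 1)*(a + 3/2)*(a + 2)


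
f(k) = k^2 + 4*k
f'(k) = 2*k + 4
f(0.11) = 0.45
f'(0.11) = 4.22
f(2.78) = 18.85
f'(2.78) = 9.56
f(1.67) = 9.47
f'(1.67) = 7.34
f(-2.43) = -3.82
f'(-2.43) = -0.86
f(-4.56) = 2.55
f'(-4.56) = -5.12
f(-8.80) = 42.24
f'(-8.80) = -13.60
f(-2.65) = -3.58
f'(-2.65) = -1.30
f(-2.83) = -3.31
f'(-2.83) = -1.66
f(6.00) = 60.00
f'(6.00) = 16.00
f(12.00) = 192.00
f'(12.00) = 28.00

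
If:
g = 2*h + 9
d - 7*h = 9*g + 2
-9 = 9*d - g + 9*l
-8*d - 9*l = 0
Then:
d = -166/23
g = 41/23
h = -83/23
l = 1328/207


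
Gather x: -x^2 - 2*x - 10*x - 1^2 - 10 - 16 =-x^2 - 12*x - 27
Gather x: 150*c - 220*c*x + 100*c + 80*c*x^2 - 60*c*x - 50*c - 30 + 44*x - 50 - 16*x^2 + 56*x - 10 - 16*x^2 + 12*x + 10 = 200*c + x^2*(80*c - 32) + x*(112 - 280*c) - 80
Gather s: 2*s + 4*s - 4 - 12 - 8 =6*s - 24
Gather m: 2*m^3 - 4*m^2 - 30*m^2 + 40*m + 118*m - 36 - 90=2*m^3 - 34*m^2 + 158*m - 126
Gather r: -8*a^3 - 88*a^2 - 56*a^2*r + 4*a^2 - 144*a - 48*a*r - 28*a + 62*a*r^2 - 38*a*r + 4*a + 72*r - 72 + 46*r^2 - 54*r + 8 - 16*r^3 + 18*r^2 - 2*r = -8*a^3 - 84*a^2 - 168*a - 16*r^3 + r^2*(62*a + 64) + r*(-56*a^2 - 86*a + 16) - 64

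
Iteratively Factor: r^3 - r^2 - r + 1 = (r + 1)*(r^2 - 2*r + 1) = (r - 1)*(r + 1)*(r - 1)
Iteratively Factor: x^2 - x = (x - 1)*(x)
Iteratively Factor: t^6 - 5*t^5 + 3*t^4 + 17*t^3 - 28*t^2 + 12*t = (t - 3)*(t^5 - 2*t^4 - 3*t^3 + 8*t^2 - 4*t) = (t - 3)*(t - 1)*(t^4 - t^3 - 4*t^2 + 4*t) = t*(t - 3)*(t - 1)*(t^3 - t^2 - 4*t + 4) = t*(t - 3)*(t - 1)^2*(t^2 - 4) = t*(t - 3)*(t - 1)^2*(t + 2)*(t - 2)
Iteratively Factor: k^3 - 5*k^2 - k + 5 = (k - 1)*(k^2 - 4*k - 5) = (k - 1)*(k + 1)*(k - 5)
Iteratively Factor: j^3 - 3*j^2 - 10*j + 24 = (j - 2)*(j^2 - j - 12) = (j - 2)*(j + 3)*(j - 4)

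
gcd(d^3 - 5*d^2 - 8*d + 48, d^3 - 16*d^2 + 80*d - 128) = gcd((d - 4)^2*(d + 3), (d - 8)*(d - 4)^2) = d^2 - 8*d + 16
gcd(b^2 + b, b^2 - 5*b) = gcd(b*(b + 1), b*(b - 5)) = b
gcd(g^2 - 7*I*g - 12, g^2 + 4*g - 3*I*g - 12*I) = g - 3*I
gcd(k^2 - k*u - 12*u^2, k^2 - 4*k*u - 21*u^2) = k + 3*u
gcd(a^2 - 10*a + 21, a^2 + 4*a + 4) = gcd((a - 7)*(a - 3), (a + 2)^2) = 1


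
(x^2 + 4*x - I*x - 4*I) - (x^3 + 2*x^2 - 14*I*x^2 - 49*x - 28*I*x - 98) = -x^3 - x^2 + 14*I*x^2 + 53*x + 27*I*x + 98 - 4*I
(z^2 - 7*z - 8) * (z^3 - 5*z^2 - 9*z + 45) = z^5 - 12*z^4 + 18*z^3 + 148*z^2 - 243*z - 360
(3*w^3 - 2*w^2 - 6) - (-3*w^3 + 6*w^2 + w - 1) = 6*w^3 - 8*w^2 - w - 5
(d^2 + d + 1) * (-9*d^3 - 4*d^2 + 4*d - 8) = -9*d^5 - 13*d^4 - 9*d^3 - 8*d^2 - 4*d - 8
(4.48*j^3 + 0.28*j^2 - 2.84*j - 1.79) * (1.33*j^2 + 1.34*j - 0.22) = 5.9584*j^5 + 6.3756*j^4 - 4.3876*j^3 - 6.2479*j^2 - 1.7738*j + 0.3938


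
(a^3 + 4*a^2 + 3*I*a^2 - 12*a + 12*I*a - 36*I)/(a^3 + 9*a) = (a^2 + 4*a - 12)/(a*(a - 3*I))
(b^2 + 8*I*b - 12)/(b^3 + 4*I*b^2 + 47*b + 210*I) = (b + 2*I)/(b^2 - 2*I*b + 35)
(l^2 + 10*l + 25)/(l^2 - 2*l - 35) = (l + 5)/(l - 7)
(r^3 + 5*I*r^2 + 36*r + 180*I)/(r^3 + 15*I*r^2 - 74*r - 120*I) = (r - 6*I)/(r + 4*I)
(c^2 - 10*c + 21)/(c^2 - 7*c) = (c - 3)/c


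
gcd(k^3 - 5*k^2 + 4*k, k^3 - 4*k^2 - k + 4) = k^2 - 5*k + 4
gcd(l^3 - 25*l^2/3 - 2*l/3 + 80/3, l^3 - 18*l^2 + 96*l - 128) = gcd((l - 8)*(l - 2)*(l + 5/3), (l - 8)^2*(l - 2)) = l^2 - 10*l + 16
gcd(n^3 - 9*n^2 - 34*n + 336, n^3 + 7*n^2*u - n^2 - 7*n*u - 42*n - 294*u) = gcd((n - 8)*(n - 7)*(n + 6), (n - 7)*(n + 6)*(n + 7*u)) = n^2 - n - 42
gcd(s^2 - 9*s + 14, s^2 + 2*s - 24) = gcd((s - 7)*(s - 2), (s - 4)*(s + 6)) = 1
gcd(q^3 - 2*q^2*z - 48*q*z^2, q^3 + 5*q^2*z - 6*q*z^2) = q^2 + 6*q*z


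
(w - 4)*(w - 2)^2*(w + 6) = w^4 - 2*w^3 - 28*w^2 + 104*w - 96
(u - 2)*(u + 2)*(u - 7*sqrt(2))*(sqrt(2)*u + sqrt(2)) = sqrt(2)*u^4 - 14*u^3 + sqrt(2)*u^3 - 14*u^2 - 4*sqrt(2)*u^2 - 4*sqrt(2)*u + 56*u + 56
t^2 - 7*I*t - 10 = (t - 5*I)*(t - 2*I)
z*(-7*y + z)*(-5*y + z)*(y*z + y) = 35*y^3*z^2 + 35*y^3*z - 12*y^2*z^3 - 12*y^2*z^2 + y*z^4 + y*z^3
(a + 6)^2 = a^2 + 12*a + 36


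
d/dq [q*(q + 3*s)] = 2*q + 3*s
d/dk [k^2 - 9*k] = 2*k - 9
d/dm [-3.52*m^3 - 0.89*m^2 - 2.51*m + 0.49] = -10.56*m^2 - 1.78*m - 2.51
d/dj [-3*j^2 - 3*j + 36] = -6*j - 3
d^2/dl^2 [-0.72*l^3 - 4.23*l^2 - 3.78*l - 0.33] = -4.32*l - 8.46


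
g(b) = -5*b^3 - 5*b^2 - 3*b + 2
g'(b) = -15*b^2 - 10*b - 3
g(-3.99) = 251.98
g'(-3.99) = -201.90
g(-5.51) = 703.15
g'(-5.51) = -403.30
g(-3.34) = 142.54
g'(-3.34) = -136.93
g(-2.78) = 79.12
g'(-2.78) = -91.13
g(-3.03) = 104.28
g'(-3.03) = -110.41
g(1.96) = -60.74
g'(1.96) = -80.22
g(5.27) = -884.49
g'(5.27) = -472.29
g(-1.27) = 7.99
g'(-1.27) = -14.49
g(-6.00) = 920.00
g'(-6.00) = -483.00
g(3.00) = -187.00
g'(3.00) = -168.00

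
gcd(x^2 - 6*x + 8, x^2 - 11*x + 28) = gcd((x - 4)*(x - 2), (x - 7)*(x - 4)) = x - 4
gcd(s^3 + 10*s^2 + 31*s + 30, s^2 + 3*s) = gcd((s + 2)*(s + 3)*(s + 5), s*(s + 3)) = s + 3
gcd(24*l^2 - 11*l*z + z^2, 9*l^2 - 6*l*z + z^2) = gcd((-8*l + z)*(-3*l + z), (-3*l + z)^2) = -3*l + z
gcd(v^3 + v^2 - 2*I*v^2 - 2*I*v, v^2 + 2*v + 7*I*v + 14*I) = 1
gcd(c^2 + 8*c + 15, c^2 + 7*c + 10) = c + 5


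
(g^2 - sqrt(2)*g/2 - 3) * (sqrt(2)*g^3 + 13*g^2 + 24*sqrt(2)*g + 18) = sqrt(2)*g^5 + 12*g^4 + 29*sqrt(2)*g^3/2 - 45*g^2 - 81*sqrt(2)*g - 54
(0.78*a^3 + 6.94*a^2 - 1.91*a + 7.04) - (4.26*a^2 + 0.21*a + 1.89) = 0.78*a^3 + 2.68*a^2 - 2.12*a + 5.15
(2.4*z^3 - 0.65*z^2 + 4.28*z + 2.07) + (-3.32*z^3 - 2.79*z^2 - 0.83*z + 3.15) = -0.92*z^3 - 3.44*z^2 + 3.45*z + 5.22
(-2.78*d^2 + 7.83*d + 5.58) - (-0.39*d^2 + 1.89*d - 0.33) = -2.39*d^2 + 5.94*d + 5.91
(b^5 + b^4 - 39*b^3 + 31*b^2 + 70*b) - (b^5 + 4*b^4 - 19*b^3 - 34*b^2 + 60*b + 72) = -3*b^4 - 20*b^3 + 65*b^2 + 10*b - 72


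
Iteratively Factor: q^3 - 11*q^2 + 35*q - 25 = (q - 1)*(q^2 - 10*q + 25) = (q - 5)*(q - 1)*(q - 5)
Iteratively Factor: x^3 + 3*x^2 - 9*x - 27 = (x - 3)*(x^2 + 6*x + 9) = (x - 3)*(x + 3)*(x + 3)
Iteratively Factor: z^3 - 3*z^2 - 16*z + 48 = (z - 4)*(z^2 + z - 12) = (z - 4)*(z - 3)*(z + 4)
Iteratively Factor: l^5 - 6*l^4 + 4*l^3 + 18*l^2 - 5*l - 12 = (l + 1)*(l^4 - 7*l^3 + 11*l^2 + 7*l - 12) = (l + 1)^2*(l^3 - 8*l^2 + 19*l - 12) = (l - 4)*(l + 1)^2*(l^2 - 4*l + 3) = (l - 4)*(l - 1)*(l + 1)^2*(l - 3)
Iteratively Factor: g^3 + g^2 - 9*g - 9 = (g - 3)*(g^2 + 4*g + 3) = (g - 3)*(g + 3)*(g + 1)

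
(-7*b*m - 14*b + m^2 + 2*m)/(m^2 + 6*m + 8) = (-7*b + m)/(m + 4)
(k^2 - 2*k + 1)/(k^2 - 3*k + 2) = (k - 1)/(k - 2)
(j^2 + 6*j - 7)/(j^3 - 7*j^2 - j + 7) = (j + 7)/(j^2 - 6*j - 7)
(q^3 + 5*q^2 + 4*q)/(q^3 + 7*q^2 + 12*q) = (q + 1)/(q + 3)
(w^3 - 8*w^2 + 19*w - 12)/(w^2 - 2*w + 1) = (w^2 - 7*w + 12)/(w - 1)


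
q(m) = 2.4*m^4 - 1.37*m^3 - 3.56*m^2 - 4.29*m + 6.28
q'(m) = 9.6*m^3 - 4.11*m^2 - 7.12*m - 4.29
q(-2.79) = 165.71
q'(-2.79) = -224.91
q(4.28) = 620.65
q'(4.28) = 642.61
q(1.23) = -1.44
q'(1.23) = -1.40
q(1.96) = 9.30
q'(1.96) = 38.25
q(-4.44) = 1007.76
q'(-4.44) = -893.97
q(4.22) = 582.95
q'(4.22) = 613.92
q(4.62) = 868.78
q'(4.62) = 821.76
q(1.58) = 0.17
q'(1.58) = 12.07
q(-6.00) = 3310.18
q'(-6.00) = -2183.13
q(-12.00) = 51678.88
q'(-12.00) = -17099.49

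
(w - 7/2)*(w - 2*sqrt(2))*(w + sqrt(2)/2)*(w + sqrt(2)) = w^4 - 7*w^3/2 - sqrt(2)*w^3/2 - 5*w^2 + 7*sqrt(2)*w^2/4 - 2*sqrt(2)*w + 35*w/2 + 7*sqrt(2)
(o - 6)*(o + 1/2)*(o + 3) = o^3 - 5*o^2/2 - 39*o/2 - 9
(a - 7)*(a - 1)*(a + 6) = a^3 - 2*a^2 - 41*a + 42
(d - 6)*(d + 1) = d^2 - 5*d - 6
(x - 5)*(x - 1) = x^2 - 6*x + 5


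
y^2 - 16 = (y - 4)*(y + 4)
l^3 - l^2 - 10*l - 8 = (l - 4)*(l + 1)*(l + 2)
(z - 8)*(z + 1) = z^2 - 7*z - 8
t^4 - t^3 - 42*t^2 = t^2*(t - 7)*(t + 6)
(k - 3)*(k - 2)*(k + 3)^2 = k^4 + k^3 - 15*k^2 - 9*k + 54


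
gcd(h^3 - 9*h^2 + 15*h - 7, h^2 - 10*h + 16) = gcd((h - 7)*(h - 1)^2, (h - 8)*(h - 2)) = 1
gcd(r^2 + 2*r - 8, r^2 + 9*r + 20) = r + 4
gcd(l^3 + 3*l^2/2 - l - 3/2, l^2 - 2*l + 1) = l - 1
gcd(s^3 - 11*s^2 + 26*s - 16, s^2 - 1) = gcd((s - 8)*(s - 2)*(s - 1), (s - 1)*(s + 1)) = s - 1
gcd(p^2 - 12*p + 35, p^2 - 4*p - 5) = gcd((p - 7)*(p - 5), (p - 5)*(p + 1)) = p - 5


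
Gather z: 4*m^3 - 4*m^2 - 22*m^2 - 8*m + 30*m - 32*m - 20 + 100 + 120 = 4*m^3 - 26*m^2 - 10*m + 200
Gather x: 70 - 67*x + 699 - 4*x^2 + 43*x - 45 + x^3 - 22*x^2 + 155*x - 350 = x^3 - 26*x^2 + 131*x + 374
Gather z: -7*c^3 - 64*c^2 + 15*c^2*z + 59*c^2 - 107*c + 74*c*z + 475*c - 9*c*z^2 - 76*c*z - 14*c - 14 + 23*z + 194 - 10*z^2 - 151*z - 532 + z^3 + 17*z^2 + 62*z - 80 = -7*c^3 - 5*c^2 + 354*c + z^3 + z^2*(7 - 9*c) + z*(15*c^2 - 2*c - 66) - 432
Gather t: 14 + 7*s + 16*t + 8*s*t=7*s + t*(8*s + 16) + 14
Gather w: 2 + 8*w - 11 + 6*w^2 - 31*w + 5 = 6*w^2 - 23*w - 4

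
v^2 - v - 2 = (v - 2)*(v + 1)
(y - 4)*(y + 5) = y^2 + y - 20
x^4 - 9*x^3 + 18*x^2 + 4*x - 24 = (x - 6)*(x - 2)^2*(x + 1)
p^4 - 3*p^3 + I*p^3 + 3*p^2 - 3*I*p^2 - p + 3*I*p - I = (p - 1)*(p + I)*(-I*p + I)*(I*p - I)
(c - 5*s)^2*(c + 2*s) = c^3 - 8*c^2*s + 5*c*s^2 + 50*s^3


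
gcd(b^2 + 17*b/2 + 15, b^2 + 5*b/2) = b + 5/2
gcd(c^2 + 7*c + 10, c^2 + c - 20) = c + 5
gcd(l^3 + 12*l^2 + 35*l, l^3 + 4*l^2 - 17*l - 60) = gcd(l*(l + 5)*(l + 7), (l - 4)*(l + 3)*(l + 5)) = l + 5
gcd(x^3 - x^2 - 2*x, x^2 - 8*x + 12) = x - 2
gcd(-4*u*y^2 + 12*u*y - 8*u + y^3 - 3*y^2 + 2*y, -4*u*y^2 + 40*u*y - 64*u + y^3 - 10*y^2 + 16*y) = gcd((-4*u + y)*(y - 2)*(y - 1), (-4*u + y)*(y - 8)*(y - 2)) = -4*u*y + 8*u + y^2 - 2*y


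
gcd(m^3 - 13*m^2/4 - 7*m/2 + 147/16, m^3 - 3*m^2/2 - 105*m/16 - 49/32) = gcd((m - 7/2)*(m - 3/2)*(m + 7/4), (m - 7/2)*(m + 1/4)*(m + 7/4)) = m^2 - 7*m/4 - 49/8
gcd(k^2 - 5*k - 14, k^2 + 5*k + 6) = k + 2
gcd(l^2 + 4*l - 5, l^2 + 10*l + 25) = l + 5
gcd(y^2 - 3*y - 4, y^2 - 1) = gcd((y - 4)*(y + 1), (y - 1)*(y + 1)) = y + 1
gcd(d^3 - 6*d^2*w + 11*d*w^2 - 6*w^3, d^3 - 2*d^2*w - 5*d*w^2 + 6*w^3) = d^2 - 4*d*w + 3*w^2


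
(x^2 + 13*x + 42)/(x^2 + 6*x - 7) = (x + 6)/(x - 1)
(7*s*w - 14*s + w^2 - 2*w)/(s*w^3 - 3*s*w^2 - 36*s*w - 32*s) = (-7*s*w + 14*s - w^2 + 2*w)/(s*(-w^3 + 3*w^2 + 36*w + 32))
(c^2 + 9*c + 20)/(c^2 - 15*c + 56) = (c^2 + 9*c + 20)/(c^2 - 15*c + 56)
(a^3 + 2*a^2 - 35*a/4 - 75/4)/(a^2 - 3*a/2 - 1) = (-4*a^3 - 8*a^2 + 35*a + 75)/(2*(-2*a^2 + 3*a + 2))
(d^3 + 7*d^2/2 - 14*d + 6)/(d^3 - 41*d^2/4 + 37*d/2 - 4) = 2*(2*d^2 + 11*d - 6)/(4*d^2 - 33*d + 8)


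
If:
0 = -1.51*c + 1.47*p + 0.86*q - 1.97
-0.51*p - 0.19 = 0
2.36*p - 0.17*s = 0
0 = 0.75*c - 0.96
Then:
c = 1.28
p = -0.37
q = 5.17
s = -5.17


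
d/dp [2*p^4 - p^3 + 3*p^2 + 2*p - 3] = 8*p^3 - 3*p^2 + 6*p + 2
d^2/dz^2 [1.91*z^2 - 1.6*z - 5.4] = 3.82000000000000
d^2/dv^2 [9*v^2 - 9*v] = 18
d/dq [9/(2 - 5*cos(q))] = -45*sin(q)/(5*cos(q) - 2)^2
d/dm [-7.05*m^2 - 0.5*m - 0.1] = -14.1*m - 0.5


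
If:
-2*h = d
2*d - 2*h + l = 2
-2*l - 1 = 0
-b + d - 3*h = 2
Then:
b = 1/12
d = 5/6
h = -5/12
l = -1/2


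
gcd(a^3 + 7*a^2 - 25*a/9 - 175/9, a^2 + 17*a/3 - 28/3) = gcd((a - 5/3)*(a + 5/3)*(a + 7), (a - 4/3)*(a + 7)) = a + 7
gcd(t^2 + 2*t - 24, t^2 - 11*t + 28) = t - 4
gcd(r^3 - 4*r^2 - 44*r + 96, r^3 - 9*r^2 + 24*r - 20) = r - 2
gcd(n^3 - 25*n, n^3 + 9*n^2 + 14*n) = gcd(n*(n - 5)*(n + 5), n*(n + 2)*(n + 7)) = n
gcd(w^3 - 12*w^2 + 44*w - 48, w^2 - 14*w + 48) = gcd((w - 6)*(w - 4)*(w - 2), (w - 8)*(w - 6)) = w - 6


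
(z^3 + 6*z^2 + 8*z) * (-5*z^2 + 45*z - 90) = -5*z^5 + 15*z^4 + 140*z^3 - 180*z^2 - 720*z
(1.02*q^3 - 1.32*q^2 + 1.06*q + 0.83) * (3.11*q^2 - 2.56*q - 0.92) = 3.1722*q^5 - 6.7164*q^4 + 5.7374*q^3 + 1.0821*q^2 - 3.1*q - 0.7636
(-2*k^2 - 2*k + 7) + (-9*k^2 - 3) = -11*k^2 - 2*k + 4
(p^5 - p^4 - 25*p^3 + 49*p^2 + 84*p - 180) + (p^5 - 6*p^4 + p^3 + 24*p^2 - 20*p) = 2*p^5 - 7*p^4 - 24*p^3 + 73*p^2 + 64*p - 180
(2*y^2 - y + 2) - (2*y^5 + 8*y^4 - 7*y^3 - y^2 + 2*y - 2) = -2*y^5 - 8*y^4 + 7*y^3 + 3*y^2 - 3*y + 4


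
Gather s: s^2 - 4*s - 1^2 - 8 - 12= s^2 - 4*s - 21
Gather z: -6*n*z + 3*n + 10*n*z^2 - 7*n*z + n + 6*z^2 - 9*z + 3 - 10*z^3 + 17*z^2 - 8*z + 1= 4*n - 10*z^3 + z^2*(10*n + 23) + z*(-13*n - 17) + 4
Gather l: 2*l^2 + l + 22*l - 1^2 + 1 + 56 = 2*l^2 + 23*l + 56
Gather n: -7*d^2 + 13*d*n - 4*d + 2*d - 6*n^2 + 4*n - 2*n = -7*d^2 - 2*d - 6*n^2 + n*(13*d + 2)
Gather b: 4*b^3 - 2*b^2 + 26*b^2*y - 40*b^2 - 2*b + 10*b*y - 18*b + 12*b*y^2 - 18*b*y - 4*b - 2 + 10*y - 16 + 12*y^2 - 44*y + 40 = 4*b^3 + b^2*(26*y - 42) + b*(12*y^2 - 8*y - 24) + 12*y^2 - 34*y + 22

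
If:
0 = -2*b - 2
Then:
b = -1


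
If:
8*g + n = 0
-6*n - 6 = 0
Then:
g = 1/8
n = -1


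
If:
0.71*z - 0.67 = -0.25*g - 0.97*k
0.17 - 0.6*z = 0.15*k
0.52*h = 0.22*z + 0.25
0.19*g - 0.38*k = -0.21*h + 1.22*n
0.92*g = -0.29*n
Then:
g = 0.03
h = 0.54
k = 0.58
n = -0.08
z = 0.14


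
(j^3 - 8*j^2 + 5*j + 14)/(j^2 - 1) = (j^2 - 9*j + 14)/(j - 1)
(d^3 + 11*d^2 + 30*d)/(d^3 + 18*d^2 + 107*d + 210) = d/(d + 7)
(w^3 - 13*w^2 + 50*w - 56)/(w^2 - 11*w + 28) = w - 2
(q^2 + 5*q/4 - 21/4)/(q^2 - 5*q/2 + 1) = (4*q^2 + 5*q - 21)/(2*(2*q^2 - 5*q + 2))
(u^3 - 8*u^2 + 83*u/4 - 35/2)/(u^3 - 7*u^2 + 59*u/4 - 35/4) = (u - 2)/(u - 1)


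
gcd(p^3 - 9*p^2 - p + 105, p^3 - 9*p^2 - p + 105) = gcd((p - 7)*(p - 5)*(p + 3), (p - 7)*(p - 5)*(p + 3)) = p^3 - 9*p^2 - p + 105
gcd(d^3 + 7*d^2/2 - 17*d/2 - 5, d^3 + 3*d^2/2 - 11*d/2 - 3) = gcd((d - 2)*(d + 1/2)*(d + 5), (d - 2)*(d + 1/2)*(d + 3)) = d^2 - 3*d/2 - 1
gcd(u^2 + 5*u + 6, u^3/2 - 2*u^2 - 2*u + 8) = u + 2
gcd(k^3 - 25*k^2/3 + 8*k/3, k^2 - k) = k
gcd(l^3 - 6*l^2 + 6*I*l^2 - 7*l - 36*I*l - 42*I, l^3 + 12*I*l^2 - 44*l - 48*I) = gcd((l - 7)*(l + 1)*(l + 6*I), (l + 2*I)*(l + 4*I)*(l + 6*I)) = l + 6*I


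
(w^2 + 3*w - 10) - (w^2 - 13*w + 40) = 16*w - 50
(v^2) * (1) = v^2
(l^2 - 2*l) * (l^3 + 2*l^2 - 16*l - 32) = l^5 - 20*l^3 + 64*l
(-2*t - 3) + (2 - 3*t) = -5*t - 1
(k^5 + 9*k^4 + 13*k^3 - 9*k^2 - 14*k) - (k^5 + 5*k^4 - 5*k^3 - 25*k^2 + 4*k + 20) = 4*k^4 + 18*k^3 + 16*k^2 - 18*k - 20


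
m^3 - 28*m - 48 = (m - 6)*(m + 2)*(m + 4)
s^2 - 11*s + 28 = (s - 7)*(s - 4)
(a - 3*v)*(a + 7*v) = a^2 + 4*a*v - 21*v^2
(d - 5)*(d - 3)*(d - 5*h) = d^3 - 5*d^2*h - 8*d^2 + 40*d*h + 15*d - 75*h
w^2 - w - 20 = (w - 5)*(w + 4)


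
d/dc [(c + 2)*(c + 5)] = 2*c + 7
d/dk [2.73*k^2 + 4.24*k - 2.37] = 5.46*k + 4.24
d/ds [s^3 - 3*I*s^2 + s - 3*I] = 3*s^2 - 6*I*s + 1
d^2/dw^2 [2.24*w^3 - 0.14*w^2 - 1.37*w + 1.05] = 13.44*w - 0.28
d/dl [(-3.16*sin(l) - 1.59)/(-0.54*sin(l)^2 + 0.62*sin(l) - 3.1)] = (-1.7064*sin(l)^2 - 1.7172*sin(l) + 10.7818)*cos(l)/(0.2916*sin(l)^4 - 0.6696*sin(l)^3 + 3.7324*sin(l)^2 - 3.844*sin(l) + 9.61)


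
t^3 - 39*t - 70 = (t - 7)*(t + 2)*(t + 5)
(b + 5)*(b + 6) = b^2 + 11*b + 30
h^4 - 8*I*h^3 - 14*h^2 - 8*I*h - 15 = (h - 5*I)*(h - 3*I)*(h - I)*(h + I)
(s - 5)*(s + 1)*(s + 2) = s^3 - 2*s^2 - 13*s - 10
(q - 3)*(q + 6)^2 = q^3 + 9*q^2 - 108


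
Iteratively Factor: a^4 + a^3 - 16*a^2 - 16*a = (a)*(a^3 + a^2 - 16*a - 16) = a*(a - 4)*(a^2 + 5*a + 4) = a*(a - 4)*(a + 1)*(a + 4)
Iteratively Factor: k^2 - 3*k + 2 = (k - 2)*(k - 1)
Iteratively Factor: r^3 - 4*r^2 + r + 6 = (r + 1)*(r^2 - 5*r + 6) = (r - 3)*(r + 1)*(r - 2)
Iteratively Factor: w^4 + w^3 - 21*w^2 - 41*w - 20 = (w + 4)*(w^3 - 3*w^2 - 9*w - 5) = (w - 5)*(w + 4)*(w^2 + 2*w + 1) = (w - 5)*(w + 1)*(w + 4)*(w + 1)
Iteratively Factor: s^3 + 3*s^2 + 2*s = (s + 2)*(s^2 + s) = (s + 1)*(s + 2)*(s)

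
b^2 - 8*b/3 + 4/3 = (b - 2)*(b - 2/3)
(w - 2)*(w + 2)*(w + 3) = w^3 + 3*w^2 - 4*w - 12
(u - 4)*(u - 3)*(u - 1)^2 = u^4 - 9*u^3 + 27*u^2 - 31*u + 12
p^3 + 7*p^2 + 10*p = p*(p + 2)*(p + 5)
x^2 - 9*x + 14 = (x - 7)*(x - 2)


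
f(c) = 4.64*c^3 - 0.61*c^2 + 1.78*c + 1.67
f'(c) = 13.92*c^2 - 1.22*c + 1.78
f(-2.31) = -62.89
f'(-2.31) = 78.88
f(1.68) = 24.94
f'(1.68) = 39.02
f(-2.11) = -48.39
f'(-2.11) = 66.33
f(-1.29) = -11.60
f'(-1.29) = 26.52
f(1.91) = 35.18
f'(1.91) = 50.23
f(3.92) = 278.77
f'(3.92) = 210.90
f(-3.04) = -139.74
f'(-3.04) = 134.13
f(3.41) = 184.63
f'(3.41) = 159.48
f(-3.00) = -134.44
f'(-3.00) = 130.72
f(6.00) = 992.63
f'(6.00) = 495.58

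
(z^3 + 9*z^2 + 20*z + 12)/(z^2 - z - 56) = (z^3 + 9*z^2 + 20*z + 12)/(z^2 - z - 56)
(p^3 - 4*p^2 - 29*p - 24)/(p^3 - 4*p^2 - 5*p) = (p^2 - 5*p - 24)/(p*(p - 5))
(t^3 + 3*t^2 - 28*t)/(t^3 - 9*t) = (t^2 + 3*t - 28)/(t^2 - 9)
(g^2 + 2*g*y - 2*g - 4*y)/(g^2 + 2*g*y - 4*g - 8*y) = (g - 2)/(g - 4)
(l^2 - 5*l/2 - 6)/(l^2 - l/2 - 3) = (l - 4)/(l - 2)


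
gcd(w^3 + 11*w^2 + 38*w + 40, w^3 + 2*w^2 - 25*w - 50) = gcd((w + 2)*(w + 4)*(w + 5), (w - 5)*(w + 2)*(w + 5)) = w^2 + 7*w + 10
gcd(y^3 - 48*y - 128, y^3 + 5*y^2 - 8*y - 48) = y^2 + 8*y + 16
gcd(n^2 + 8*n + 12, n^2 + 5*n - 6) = n + 6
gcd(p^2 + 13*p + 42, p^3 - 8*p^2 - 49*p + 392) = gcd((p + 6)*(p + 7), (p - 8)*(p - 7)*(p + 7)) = p + 7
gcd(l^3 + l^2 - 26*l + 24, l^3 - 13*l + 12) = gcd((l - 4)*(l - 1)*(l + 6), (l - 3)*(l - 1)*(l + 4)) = l - 1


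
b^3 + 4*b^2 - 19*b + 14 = (b - 2)*(b - 1)*(b + 7)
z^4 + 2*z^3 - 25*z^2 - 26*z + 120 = (z - 4)*(z - 2)*(z + 3)*(z + 5)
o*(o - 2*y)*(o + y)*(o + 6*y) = o^4 + 5*o^3*y - 8*o^2*y^2 - 12*o*y^3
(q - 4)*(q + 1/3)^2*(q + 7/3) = q^4 - q^3 - 31*q^2/3 - 173*q/27 - 28/27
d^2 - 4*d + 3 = (d - 3)*(d - 1)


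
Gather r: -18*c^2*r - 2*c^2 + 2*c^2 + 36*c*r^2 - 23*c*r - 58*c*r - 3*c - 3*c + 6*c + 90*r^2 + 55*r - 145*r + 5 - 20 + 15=r^2*(36*c + 90) + r*(-18*c^2 - 81*c - 90)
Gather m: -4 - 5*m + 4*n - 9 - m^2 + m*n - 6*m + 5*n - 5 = -m^2 + m*(n - 11) + 9*n - 18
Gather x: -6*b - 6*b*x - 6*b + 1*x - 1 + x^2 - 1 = -12*b + x^2 + x*(1 - 6*b) - 2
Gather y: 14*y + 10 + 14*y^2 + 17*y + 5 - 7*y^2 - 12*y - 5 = 7*y^2 + 19*y + 10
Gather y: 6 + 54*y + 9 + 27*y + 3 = 81*y + 18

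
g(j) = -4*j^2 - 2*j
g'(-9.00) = 70.00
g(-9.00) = -306.00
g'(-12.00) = 94.00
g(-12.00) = -552.00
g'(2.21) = -19.68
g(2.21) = -23.96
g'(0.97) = -9.76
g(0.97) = -5.70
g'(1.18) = -11.44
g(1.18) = -7.93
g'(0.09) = -2.72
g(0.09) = -0.21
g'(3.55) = -30.40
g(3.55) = -57.51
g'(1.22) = -11.76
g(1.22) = -8.39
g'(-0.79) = 4.32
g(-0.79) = -0.92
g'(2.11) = -18.88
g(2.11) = -22.03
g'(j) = -8*j - 2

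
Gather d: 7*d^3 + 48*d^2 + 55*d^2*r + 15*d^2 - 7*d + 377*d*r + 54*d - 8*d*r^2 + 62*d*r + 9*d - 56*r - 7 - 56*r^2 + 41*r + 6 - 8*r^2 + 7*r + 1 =7*d^3 + d^2*(55*r + 63) + d*(-8*r^2 + 439*r + 56) - 64*r^2 - 8*r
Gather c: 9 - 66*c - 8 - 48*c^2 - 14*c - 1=-48*c^2 - 80*c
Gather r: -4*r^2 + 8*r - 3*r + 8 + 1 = -4*r^2 + 5*r + 9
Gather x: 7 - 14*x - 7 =-14*x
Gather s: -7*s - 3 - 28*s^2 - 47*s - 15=-28*s^2 - 54*s - 18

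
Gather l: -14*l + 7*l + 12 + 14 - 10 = 16 - 7*l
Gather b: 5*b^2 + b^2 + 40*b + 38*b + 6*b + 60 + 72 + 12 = 6*b^2 + 84*b + 144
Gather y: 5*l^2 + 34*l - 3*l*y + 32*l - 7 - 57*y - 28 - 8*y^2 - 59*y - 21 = 5*l^2 + 66*l - 8*y^2 + y*(-3*l - 116) - 56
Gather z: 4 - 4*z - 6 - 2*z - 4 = -6*z - 6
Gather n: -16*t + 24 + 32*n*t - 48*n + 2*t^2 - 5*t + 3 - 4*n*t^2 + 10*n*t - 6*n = n*(-4*t^2 + 42*t - 54) + 2*t^2 - 21*t + 27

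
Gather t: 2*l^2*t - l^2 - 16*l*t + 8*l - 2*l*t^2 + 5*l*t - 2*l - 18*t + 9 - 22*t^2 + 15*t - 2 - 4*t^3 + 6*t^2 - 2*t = -l^2 + 6*l - 4*t^3 + t^2*(-2*l - 16) + t*(2*l^2 - 11*l - 5) + 7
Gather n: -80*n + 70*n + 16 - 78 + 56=-10*n - 6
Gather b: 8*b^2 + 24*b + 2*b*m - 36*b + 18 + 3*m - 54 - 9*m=8*b^2 + b*(2*m - 12) - 6*m - 36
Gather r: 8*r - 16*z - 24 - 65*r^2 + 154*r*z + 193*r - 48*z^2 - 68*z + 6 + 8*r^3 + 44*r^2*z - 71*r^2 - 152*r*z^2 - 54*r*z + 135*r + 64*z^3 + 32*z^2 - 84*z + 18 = 8*r^3 + r^2*(44*z - 136) + r*(-152*z^2 + 100*z + 336) + 64*z^3 - 16*z^2 - 168*z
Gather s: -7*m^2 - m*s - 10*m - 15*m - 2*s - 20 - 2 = -7*m^2 - 25*m + s*(-m - 2) - 22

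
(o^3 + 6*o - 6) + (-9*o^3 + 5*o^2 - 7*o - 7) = -8*o^3 + 5*o^2 - o - 13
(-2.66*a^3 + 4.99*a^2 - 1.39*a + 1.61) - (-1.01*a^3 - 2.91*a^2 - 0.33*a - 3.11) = -1.65*a^3 + 7.9*a^2 - 1.06*a + 4.72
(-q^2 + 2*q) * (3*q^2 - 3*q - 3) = -3*q^4 + 9*q^3 - 3*q^2 - 6*q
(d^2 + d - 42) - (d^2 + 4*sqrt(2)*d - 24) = -4*sqrt(2)*d + d - 18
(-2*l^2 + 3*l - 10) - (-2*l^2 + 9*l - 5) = -6*l - 5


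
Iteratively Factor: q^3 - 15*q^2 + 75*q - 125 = (q - 5)*(q^2 - 10*q + 25) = (q - 5)^2*(q - 5)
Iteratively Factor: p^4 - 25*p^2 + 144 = (p - 4)*(p^3 + 4*p^2 - 9*p - 36) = (p - 4)*(p + 4)*(p^2 - 9) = (p - 4)*(p - 3)*(p + 4)*(p + 3)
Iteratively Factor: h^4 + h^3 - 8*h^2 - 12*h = (h - 3)*(h^3 + 4*h^2 + 4*h) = (h - 3)*(h + 2)*(h^2 + 2*h) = (h - 3)*(h + 2)^2*(h)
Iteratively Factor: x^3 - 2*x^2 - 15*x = (x - 5)*(x^2 + 3*x) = (x - 5)*(x + 3)*(x)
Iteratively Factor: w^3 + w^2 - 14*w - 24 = (w + 3)*(w^2 - 2*w - 8) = (w + 2)*(w + 3)*(w - 4)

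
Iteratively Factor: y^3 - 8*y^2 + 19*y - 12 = (y - 4)*(y^2 - 4*y + 3) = (y - 4)*(y - 3)*(y - 1)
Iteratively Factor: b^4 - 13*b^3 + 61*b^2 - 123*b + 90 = (b - 3)*(b^3 - 10*b^2 + 31*b - 30) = (b - 3)^2*(b^2 - 7*b + 10) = (b - 5)*(b - 3)^2*(b - 2)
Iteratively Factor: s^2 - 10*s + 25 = (s - 5)*(s - 5)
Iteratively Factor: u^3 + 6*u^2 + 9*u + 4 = (u + 1)*(u^2 + 5*u + 4) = (u + 1)*(u + 4)*(u + 1)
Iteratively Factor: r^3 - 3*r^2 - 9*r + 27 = (r - 3)*(r^2 - 9) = (r - 3)^2*(r + 3)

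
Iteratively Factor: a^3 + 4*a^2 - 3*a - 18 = (a + 3)*(a^2 + a - 6) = (a - 2)*(a + 3)*(a + 3)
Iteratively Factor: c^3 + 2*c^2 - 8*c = (c)*(c^2 + 2*c - 8) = c*(c + 4)*(c - 2)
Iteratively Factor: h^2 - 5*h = (h - 5)*(h)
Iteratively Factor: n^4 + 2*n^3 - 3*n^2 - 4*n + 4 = (n - 1)*(n^3 + 3*n^2 - 4) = (n - 1)*(n + 2)*(n^2 + n - 2) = (n - 1)*(n + 2)^2*(n - 1)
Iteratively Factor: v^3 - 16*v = (v + 4)*(v^2 - 4*v) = v*(v + 4)*(v - 4)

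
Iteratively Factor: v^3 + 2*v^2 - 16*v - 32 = (v + 2)*(v^2 - 16) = (v - 4)*(v + 2)*(v + 4)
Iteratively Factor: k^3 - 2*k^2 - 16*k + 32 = (k + 4)*(k^2 - 6*k + 8) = (k - 2)*(k + 4)*(k - 4)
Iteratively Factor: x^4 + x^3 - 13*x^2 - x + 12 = (x + 1)*(x^3 - 13*x + 12) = (x - 3)*(x + 1)*(x^2 + 3*x - 4) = (x - 3)*(x + 1)*(x + 4)*(x - 1)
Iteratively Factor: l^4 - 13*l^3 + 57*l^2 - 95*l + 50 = (l - 1)*(l^3 - 12*l^2 + 45*l - 50) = (l - 2)*(l - 1)*(l^2 - 10*l + 25) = (l - 5)*(l - 2)*(l - 1)*(l - 5)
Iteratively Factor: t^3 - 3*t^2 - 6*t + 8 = (t - 1)*(t^2 - 2*t - 8) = (t - 1)*(t + 2)*(t - 4)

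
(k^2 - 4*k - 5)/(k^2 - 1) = (k - 5)/(k - 1)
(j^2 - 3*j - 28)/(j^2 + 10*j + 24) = (j - 7)/(j + 6)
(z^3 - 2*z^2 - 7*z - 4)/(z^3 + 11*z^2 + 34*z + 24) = (z^2 - 3*z - 4)/(z^2 + 10*z + 24)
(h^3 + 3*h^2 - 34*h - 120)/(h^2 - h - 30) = h + 4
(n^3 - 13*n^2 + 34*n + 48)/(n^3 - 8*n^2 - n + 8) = (n - 6)/(n - 1)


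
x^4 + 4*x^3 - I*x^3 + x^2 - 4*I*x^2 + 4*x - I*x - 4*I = (x + 4)*(x - I)^2*(x + I)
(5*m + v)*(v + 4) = 5*m*v + 20*m + v^2 + 4*v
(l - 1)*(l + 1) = l^2 - 1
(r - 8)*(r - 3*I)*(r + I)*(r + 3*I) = r^4 - 8*r^3 + I*r^3 + 9*r^2 - 8*I*r^2 - 72*r + 9*I*r - 72*I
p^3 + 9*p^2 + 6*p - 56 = (p - 2)*(p + 4)*(p + 7)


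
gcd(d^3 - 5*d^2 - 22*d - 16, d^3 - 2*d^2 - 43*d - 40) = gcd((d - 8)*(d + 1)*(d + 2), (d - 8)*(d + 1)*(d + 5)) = d^2 - 7*d - 8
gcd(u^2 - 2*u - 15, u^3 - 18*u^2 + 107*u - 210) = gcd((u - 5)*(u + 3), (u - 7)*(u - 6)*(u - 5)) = u - 5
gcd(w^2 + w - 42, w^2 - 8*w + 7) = 1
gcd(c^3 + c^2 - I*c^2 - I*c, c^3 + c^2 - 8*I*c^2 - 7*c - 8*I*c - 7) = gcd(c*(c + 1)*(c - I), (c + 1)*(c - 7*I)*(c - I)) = c^2 + c*(1 - I) - I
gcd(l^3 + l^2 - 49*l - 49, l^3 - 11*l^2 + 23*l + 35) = l^2 - 6*l - 7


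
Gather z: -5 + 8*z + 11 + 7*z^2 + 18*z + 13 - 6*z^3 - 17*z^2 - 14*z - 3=-6*z^3 - 10*z^2 + 12*z + 16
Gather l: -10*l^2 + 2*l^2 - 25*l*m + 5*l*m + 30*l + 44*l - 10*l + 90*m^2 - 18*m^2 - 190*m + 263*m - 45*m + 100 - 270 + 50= -8*l^2 + l*(64 - 20*m) + 72*m^2 + 28*m - 120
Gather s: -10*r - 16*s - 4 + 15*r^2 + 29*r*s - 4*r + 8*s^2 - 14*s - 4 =15*r^2 - 14*r + 8*s^2 + s*(29*r - 30) - 8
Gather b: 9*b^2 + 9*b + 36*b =9*b^2 + 45*b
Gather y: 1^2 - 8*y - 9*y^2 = -9*y^2 - 8*y + 1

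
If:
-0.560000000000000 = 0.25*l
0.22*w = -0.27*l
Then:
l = -2.24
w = 2.75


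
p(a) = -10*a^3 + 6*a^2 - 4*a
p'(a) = -30*a^2 + 12*a - 4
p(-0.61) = 6.94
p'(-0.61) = -22.48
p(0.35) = -1.09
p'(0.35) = -3.48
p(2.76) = -175.58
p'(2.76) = -199.41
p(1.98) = -62.02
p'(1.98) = -97.85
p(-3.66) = 585.29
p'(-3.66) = -449.79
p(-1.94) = 103.36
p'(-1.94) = -140.19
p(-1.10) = 24.97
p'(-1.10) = -53.50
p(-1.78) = 82.53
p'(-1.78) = -120.41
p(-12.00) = 18192.00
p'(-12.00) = -4468.00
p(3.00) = -228.00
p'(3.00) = -238.00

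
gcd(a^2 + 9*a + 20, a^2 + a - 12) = a + 4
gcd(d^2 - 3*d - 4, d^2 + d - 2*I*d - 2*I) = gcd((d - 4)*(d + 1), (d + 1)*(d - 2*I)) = d + 1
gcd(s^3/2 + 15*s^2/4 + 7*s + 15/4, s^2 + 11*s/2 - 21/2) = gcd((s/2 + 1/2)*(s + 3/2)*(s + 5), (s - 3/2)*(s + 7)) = 1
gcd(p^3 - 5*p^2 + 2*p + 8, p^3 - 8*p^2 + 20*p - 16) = p^2 - 6*p + 8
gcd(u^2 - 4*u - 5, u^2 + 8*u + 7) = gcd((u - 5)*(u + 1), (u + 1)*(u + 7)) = u + 1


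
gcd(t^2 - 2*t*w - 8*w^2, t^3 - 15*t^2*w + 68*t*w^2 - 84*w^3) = 1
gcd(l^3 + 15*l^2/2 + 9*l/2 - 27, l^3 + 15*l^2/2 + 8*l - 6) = l + 6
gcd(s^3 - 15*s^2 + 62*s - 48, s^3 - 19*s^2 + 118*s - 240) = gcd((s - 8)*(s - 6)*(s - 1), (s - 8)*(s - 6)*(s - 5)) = s^2 - 14*s + 48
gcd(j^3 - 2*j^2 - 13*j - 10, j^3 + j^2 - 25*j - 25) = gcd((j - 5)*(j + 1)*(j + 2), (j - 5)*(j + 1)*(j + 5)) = j^2 - 4*j - 5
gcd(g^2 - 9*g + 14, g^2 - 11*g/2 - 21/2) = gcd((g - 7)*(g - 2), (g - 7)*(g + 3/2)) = g - 7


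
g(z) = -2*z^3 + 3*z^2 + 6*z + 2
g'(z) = -6*z^2 + 6*z + 6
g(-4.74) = 253.96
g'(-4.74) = -157.25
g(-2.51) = 37.47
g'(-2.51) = -46.86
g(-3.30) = 86.74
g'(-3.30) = -79.14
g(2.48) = 4.83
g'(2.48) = -16.02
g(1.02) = 9.12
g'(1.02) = 5.88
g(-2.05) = 19.54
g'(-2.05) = -31.52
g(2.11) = 9.23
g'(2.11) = -8.05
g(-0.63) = -0.09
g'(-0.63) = -0.16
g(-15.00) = 7337.00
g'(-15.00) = -1434.00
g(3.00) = -7.00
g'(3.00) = -30.00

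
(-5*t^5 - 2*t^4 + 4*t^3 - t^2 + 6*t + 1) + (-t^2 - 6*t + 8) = -5*t^5 - 2*t^4 + 4*t^3 - 2*t^2 + 9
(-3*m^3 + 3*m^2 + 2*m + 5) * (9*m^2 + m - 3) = -27*m^5 + 24*m^4 + 30*m^3 + 38*m^2 - m - 15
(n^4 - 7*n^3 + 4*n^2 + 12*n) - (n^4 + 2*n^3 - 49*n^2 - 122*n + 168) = -9*n^3 + 53*n^2 + 134*n - 168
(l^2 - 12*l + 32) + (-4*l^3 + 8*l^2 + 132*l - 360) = -4*l^3 + 9*l^2 + 120*l - 328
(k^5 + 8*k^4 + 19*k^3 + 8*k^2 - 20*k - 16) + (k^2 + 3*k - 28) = k^5 + 8*k^4 + 19*k^3 + 9*k^2 - 17*k - 44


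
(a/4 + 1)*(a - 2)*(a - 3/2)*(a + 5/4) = a^4/4 + 7*a^3/16 - 83*a^2/32 - 7*a/16 + 15/4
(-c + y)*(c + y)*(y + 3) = -c^2*y - 3*c^2 + y^3 + 3*y^2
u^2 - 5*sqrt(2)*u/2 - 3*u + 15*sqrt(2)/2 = (u - 3)*(u - 5*sqrt(2)/2)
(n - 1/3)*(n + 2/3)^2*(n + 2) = n^4 + 3*n^3 + 2*n^2 - 4*n/27 - 8/27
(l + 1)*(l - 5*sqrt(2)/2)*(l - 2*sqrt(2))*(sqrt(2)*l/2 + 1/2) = sqrt(2)*l^4/2 - 4*l^3 + sqrt(2)*l^3/2 - 4*l^2 + 11*sqrt(2)*l^2/4 + 11*sqrt(2)*l/4 + 5*l + 5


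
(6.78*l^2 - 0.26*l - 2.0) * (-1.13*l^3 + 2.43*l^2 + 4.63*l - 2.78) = -7.6614*l^5 + 16.7692*l^4 + 33.0196*l^3 - 24.9122*l^2 - 8.5372*l + 5.56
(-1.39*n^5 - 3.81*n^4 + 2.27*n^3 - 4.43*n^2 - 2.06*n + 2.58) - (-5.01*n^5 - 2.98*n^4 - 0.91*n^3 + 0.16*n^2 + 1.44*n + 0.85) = 3.62*n^5 - 0.83*n^4 + 3.18*n^3 - 4.59*n^2 - 3.5*n + 1.73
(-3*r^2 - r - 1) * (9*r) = -27*r^3 - 9*r^2 - 9*r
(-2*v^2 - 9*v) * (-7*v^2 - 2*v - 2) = 14*v^4 + 67*v^3 + 22*v^2 + 18*v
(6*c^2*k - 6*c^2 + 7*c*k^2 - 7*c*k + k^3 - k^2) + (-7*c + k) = 6*c^2*k - 6*c^2 + 7*c*k^2 - 7*c*k - 7*c + k^3 - k^2 + k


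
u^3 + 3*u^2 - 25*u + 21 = (u - 3)*(u - 1)*(u + 7)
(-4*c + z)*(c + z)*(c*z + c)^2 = -4*c^4*z^2 - 8*c^4*z - 4*c^4 - 3*c^3*z^3 - 6*c^3*z^2 - 3*c^3*z + c^2*z^4 + 2*c^2*z^3 + c^2*z^2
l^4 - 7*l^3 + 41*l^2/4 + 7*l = l*(l - 4)*(l - 7/2)*(l + 1/2)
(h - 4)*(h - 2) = h^2 - 6*h + 8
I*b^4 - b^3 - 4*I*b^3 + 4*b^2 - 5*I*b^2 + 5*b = b*(b - 5)*(b + I)*(I*b + I)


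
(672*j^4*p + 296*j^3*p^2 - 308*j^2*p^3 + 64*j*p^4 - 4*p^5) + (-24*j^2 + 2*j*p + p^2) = 672*j^4*p + 296*j^3*p^2 - 308*j^2*p^3 - 24*j^2 + 64*j*p^4 + 2*j*p - 4*p^5 + p^2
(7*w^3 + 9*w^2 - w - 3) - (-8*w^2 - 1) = 7*w^3 + 17*w^2 - w - 2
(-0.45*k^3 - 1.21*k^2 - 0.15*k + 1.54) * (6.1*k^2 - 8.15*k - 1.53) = -2.745*k^5 - 3.7135*k^4 + 9.635*k^3 + 12.4678*k^2 - 12.3215*k - 2.3562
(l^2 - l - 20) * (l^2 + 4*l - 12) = l^4 + 3*l^3 - 36*l^2 - 68*l + 240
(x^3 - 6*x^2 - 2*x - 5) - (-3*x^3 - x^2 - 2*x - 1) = 4*x^3 - 5*x^2 - 4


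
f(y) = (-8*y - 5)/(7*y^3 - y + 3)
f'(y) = (1 - 21*y^2)*(-8*y - 5)/(7*y^3 - y + 3)^2 - 8/(7*y^3 - y + 3)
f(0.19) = -2.28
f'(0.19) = -2.99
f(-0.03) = -1.57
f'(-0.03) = -3.15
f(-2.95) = -0.11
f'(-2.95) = -0.07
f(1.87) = -0.43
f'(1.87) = 0.49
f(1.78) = -0.47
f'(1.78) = 0.56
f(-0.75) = 1.25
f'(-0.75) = -27.07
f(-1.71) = -0.29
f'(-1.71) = -0.31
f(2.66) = -0.20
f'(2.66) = 0.16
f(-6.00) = -0.03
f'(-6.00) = -0.00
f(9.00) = -0.02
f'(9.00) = 0.00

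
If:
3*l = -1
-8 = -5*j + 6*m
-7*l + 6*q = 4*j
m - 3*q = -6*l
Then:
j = -13/7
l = -1/3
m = -121/42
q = -205/126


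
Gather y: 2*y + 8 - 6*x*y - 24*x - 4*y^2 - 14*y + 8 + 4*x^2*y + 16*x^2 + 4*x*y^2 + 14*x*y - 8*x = 16*x^2 - 32*x + y^2*(4*x - 4) + y*(4*x^2 + 8*x - 12) + 16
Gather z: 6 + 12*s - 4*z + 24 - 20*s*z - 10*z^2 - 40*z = 12*s - 10*z^2 + z*(-20*s - 44) + 30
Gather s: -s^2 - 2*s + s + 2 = -s^2 - s + 2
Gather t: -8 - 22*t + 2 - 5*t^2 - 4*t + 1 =-5*t^2 - 26*t - 5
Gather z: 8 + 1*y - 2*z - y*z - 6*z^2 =y - 6*z^2 + z*(-y - 2) + 8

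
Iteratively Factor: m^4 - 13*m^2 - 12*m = (m)*(m^3 - 13*m - 12) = m*(m + 1)*(m^2 - m - 12) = m*(m + 1)*(m + 3)*(m - 4)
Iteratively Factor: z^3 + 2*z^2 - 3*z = (z + 3)*(z^2 - z) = (z - 1)*(z + 3)*(z)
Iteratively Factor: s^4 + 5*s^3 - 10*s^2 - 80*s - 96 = (s - 4)*(s^3 + 9*s^2 + 26*s + 24) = (s - 4)*(s + 3)*(s^2 + 6*s + 8) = (s - 4)*(s + 2)*(s + 3)*(s + 4)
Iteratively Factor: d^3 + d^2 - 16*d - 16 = (d + 4)*(d^2 - 3*d - 4) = (d + 1)*(d + 4)*(d - 4)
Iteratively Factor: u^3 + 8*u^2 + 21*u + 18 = (u + 2)*(u^2 + 6*u + 9) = (u + 2)*(u + 3)*(u + 3)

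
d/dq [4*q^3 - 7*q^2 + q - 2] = 12*q^2 - 14*q + 1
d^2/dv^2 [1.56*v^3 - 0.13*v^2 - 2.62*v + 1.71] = 9.36*v - 0.26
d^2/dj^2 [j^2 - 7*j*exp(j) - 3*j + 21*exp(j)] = -7*j*exp(j) + 7*exp(j) + 2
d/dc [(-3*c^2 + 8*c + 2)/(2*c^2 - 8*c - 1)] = 2*(4*c^2 - c + 4)/(4*c^4 - 32*c^3 + 60*c^2 + 16*c + 1)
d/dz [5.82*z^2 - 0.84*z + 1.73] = 11.64*z - 0.84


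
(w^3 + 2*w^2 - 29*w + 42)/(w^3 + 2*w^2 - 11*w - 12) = (w^2 + 5*w - 14)/(w^2 + 5*w + 4)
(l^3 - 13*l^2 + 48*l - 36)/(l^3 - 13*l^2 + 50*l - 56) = (l^3 - 13*l^2 + 48*l - 36)/(l^3 - 13*l^2 + 50*l - 56)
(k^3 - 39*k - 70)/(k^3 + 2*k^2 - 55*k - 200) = (k^2 - 5*k - 14)/(k^2 - 3*k - 40)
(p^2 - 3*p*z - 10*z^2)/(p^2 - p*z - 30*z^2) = (-p^2 + 3*p*z + 10*z^2)/(-p^2 + p*z + 30*z^2)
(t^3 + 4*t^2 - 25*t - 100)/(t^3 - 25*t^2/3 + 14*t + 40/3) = 3*(t^2 + 9*t + 20)/(3*t^2 - 10*t - 8)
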